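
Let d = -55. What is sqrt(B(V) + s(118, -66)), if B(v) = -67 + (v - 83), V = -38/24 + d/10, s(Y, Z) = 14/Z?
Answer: 3*I*sqrt(8459)/22 ≈ 12.542*I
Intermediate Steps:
V = -85/12 (V = -38/24 - 55/10 = -38*1/24 - 55*1/10 = -19/12 - 11/2 = -85/12 ≈ -7.0833)
B(v) = -150 + v (B(v) = -67 + (-83 + v) = -150 + v)
sqrt(B(V) + s(118, -66)) = sqrt((-150 - 85/12) + 14/(-66)) = sqrt(-1885/12 + 14*(-1/66)) = sqrt(-1885/12 - 7/33) = sqrt(-6921/44) = 3*I*sqrt(8459)/22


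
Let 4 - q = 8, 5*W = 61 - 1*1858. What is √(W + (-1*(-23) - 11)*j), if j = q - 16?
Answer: 9*I*√185/5 ≈ 24.483*I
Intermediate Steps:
W = -1797/5 (W = (61 - 1*1858)/5 = (61 - 1858)/5 = (⅕)*(-1797) = -1797/5 ≈ -359.40)
q = -4 (q = 4 - 1*8 = 4 - 8 = -4)
j = -20 (j = -4 - 16 = -20)
√(W + (-1*(-23) - 11)*j) = √(-1797/5 + (-1*(-23) - 11)*(-20)) = √(-1797/5 + (23 - 11)*(-20)) = √(-1797/5 + 12*(-20)) = √(-1797/5 - 240) = √(-2997/5) = 9*I*√185/5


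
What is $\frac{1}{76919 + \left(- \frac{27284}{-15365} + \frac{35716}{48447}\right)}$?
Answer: $\frac{106341165}{8179923299819} \approx 1.3 \cdot 10^{-5}$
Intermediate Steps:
$\frac{1}{76919 + \left(- \frac{27284}{-15365} + \frac{35716}{48447}\right)} = \frac{1}{76919 + \left(\left(-27284\right) \left(- \frac{1}{15365}\right) + 35716 \cdot \frac{1}{48447}\right)} = \frac{1}{76919 + \left(\frac{27284}{15365} + \frac{35716}{48447}\right)} = \frac{1}{76919 + \frac{267229184}{106341165}} = \frac{1}{\frac{8179923299819}{106341165}} = \frac{106341165}{8179923299819}$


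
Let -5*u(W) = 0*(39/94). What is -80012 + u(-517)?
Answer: -80012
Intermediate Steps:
u(W) = 0 (u(W) = -0*39/94 = -⅕*0 = 0)
-80012 + u(-517) = -80012 + 0 = -80012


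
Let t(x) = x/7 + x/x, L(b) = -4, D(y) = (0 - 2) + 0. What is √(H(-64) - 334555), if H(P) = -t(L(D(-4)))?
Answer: 32*I*√16009/7 ≈ 578.41*I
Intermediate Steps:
D(y) = -2 (D(y) = -2 + 0 = -2)
t(x) = 1 + x/7 (t(x) = x*(⅐) + 1 = x/7 + 1 = 1 + x/7)
H(P) = -3/7 (H(P) = -(1 + (⅐)*(-4)) = -(1 - 4/7) = -1*3/7 = -3/7)
√(H(-64) - 334555) = √(-3/7 - 334555) = √(-2341888/7) = 32*I*√16009/7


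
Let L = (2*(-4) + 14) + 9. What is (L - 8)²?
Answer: 49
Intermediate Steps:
L = 15 (L = (-8 + 14) + 9 = 6 + 9 = 15)
(L - 8)² = (15 - 8)² = 7² = 49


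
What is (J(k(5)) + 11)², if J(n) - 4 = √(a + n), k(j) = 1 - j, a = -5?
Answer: 216 + 90*I ≈ 216.0 + 90.0*I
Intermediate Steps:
J(n) = 4 + √(-5 + n)
(J(k(5)) + 11)² = ((4 + √(-5 + (1 - 1*5))) + 11)² = ((4 + √(-5 + (1 - 5))) + 11)² = ((4 + √(-5 - 4)) + 11)² = ((4 + √(-9)) + 11)² = ((4 + 3*I) + 11)² = (15 + 3*I)²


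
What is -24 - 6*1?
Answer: -30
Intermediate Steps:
-24 - 6*1 = -24 - 6 = -30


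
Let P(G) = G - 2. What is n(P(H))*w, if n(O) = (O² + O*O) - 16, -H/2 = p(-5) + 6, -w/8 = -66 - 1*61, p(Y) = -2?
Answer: 186944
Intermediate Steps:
w = 1016 (w = -8*(-66 - 1*61) = -8*(-66 - 61) = -8*(-127) = 1016)
H = -8 (H = -2*(-2 + 6) = -2*4 = -8)
P(G) = -2 + G
n(O) = -16 + 2*O² (n(O) = (O² + O²) - 16 = 2*O² - 16 = -16 + 2*O²)
n(P(H))*w = (-16 + 2*(-2 - 8)²)*1016 = (-16 + 2*(-10)²)*1016 = (-16 + 2*100)*1016 = (-16 + 200)*1016 = 184*1016 = 186944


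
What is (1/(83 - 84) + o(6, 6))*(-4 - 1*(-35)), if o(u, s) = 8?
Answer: 217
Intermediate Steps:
(1/(83 - 84) + o(6, 6))*(-4 - 1*(-35)) = (1/(83 - 84) + 8)*(-4 - 1*(-35)) = (1/(-1) + 8)*(-4 + 35) = (-1 + 8)*31 = 7*31 = 217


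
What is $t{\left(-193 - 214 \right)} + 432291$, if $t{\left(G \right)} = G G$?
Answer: $597940$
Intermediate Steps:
$t{\left(G \right)} = G^{2}$
$t{\left(-193 - 214 \right)} + 432291 = \left(-193 - 214\right)^{2} + 432291 = \left(-407\right)^{2} + 432291 = 165649 + 432291 = 597940$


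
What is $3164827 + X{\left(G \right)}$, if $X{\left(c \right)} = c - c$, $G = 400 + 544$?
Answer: $3164827$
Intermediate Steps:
$G = 944$
$X{\left(c \right)} = 0$
$3164827 + X{\left(G \right)} = 3164827 + 0 = 3164827$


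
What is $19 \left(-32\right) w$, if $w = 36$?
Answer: $-21888$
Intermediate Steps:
$19 \left(-32\right) w = 19 \left(-32\right) 36 = \left(-608\right) 36 = -21888$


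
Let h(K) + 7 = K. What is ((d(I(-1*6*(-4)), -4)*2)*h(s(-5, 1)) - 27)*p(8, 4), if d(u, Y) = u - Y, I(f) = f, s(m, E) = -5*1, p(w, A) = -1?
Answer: 699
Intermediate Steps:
s(m, E) = -5
h(K) = -7 + K
((d(I(-1*6*(-4)), -4)*2)*h(s(-5, 1)) - 27)*p(8, 4) = (((-1*6*(-4) - 1*(-4))*2)*(-7 - 5) - 27)*(-1) = (((-6*(-4) + 4)*2)*(-12) - 27)*(-1) = (((24 + 4)*2)*(-12) - 27)*(-1) = ((28*2)*(-12) - 27)*(-1) = (56*(-12) - 27)*(-1) = (-672 - 27)*(-1) = -699*(-1) = 699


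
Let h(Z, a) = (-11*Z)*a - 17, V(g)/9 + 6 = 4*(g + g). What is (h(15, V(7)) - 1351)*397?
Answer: -30020346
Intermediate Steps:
V(g) = -54 + 72*g (V(g) = -54 + 9*(4*(g + g)) = -54 + 9*(4*(2*g)) = -54 + 9*(8*g) = -54 + 72*g)
h(Z, a) = -17 - 11*Z*a (h(Z, a) = -11*Z*a - 17 = -17 - 11*Z*a)
(h(15, V(7)) - 1351)*397 = ((-17 - 11*15*(-54 + 72*7)) - 1351)*397 = ((-17 - 11*15*(-54 + 504)) - 1351)*397 = ((-17 - 11*15*450) - 1351)*397 = ((-17 - 74250) - 1351)*397 = (-74267 - 1351)*397 = -75618*397 = -30020346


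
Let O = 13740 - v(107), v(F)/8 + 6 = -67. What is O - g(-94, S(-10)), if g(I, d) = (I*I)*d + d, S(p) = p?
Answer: 102694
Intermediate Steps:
g(I, d) = d + d*I**2 (g(I, d) = I**2*d + d = d*I**2 + d = d + d*I**2)
v(F) = -584 (v(F) = -48 + 8*(-67) = -48 - 536 = -584)
O = 14324 (O = 13740 - 1*(-584) = 13740 + 584 = 14324)
O - g(-94, S(-10)) = 14324 - (-10)*(1 + (-94)**2) = 14324 - (-10)*(1 + 8836) = 14324 - (-10)*8837 = 14324 - 1*(-88370) = 14324 + 88370 = 102694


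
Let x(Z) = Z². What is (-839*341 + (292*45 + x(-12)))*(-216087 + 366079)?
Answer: -40920067480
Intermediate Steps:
(-839*341 + (292*45 + x(-12)))*(-216087 + 366079) = (-839*341 + (292*45 + (-12)²))*(-216087 + 366079) = (-286099 + (13140 + 144))*149992 = (-286099 + 13284)*149992 = -272815*149992 = -40920067480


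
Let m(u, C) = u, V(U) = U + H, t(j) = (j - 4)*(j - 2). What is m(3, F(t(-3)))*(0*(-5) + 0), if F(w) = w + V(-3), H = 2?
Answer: 0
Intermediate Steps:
t(j) = (-4 + j)*(-2 + j)
V(U) = 2 + U (V(U) = U + 2 = 2 + U)
F(w) = -1 + w (F(w) = w + (2 - 3) = w - 1 = -1 + w)
m(3, F(t(-3)))*(0*(-5) + 0) = 3*(0*(-5) + 0) = 3*(0 + 0) = 3*0 = 0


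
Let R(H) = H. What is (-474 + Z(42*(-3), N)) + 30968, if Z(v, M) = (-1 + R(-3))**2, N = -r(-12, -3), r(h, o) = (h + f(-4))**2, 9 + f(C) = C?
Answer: 30510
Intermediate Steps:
f(C) = -9 + C
r(h, o) = (-13 + h)**2 (r(h, o) = (h + (-9 - 4))**2 = (h - 13)**2 = (-13 + h)**2)
N = -625 (N = -(-13 - 12)**2 = -1*(-25)**2 = -1*625 = -625)
Z(v, M) = 16 (Z(v, M) = (-1 - 3)**2 = (-4)**2 = 16)
(-474 + Z(42*(-3), N)) + 30968 = (-474 + 16) + 30968 = -458 + 30968 = 30510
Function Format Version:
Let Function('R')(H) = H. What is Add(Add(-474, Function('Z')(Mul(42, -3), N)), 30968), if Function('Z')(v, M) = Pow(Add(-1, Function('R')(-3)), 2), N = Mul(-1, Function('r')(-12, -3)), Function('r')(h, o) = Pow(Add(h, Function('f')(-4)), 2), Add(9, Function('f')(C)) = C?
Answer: 30510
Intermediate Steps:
Function('f')(C) = Add(-9, C)
Function('r')(h, o) = Pow(Add(-13, h), 2) (Function('r')(h, o) = Pow(Add(h, Add(-9, -4)), 2) = Pow(Add(h, -13), 2) = Pow(Add(-13, h), 2))
N = -625 (N = Mul(-1, Pow(Add(-13, -12), 2)) = Mul(-1, Pow(-25, 2)) = Mul(-1, 625) = -625)
Function('Z')(v, M) = 16 (Function('Z')(v, M) = Pow(Add(-1, -3), 2) = Pow(-4, 2) = 16)
Add(Add(-474, Function('Z')(Mul(42, -3), N)), 30968) = Add(Add(-474, 16), 30968) = Add(-458, 30968) = 30510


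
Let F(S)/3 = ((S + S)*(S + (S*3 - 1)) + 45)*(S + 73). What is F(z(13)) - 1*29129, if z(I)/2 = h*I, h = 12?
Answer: 898760686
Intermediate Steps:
z(I) = 24*I (z(I) = 2*(12*I) = 24*I)
F(S) = 3*(45 + 2*S*(-1 + 4*S))*(73 + S) (F(S) = 3*(((S + S)*(S + (S*3 - 1)) + 45)*(S + 73)) = 3*(((2*S)*(S + (3*S - 1)) + 45)*(73 + S)) = 3*(((2*S)*(S + (-1 + 3*S)) + 45)*(73 + S)) = 3*(((2*S)*(-1 + 4*S) + 45)*(73 + S)) = 3*((2*S*(-1 + 4*S) + 45)*(73 + S)) = 3*((45 + 2*S*(-1 + 4*S))*(73 + S)) = 3*(45 + 2*S*(-1 + 4*S))*(73 + S))
F(z(13)) - 1*29129 = (9855 - 7272*13 + 24*(24*13)³ + 1746*(24*13)²) - 1*29129 = (9855 - 303*312 + 24*312³ + 1746*312²) - 29129 = (9855 - 94536 + 24*30371328 + 1746*97344) - 29129 = (9855 - 94536 + 728911872 + 169962624) - 29129 = 898789815 - 29129 = 898760686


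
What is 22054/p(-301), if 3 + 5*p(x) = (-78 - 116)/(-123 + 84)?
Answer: 4300530/77 ≈ 55851.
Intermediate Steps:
p(x) = 77/195 (p(x) = -⅗ + ((-78 - 116)/(-123 + 84))/5 = -⅗ + (-194/(-39))/5 = -⅗ + (-194*(-1/39))/5 = -⅗ + (⅕)*(194/39) = -⅗ + 194/195 = 77/195)
22054/p(-301) = 22054/(77/195) = 22054*(195/77) = 4300530/77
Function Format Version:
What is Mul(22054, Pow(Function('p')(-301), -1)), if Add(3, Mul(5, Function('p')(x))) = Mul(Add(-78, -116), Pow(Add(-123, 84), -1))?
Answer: Rational(4300530, 77) ≈ 55851.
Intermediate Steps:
Function('p')(x) = Rational(77, 195) (Function('p')(x) = Add(Rational(-3, 5), Mul(Rational(1, 5), Mul(Add(-78, -116), Pow(Add(-123, 84), -1)))) = Add(Rational(-3, 5), Mul(Rational(1, 5), Mul(-194, Pow(-39, -1)))) = Add(Rational(-3, 5), Mul(Rational(1, 5), Mul(-194, Rational(-1, 39)))) = Add(Rational(-3, 5), Mul(Rational(1, 5), Rational(194, 39))) = Add(Rational(-3, 5), Rational(194, 195)) = Rational(77, 195))
Mul(22054, Pow(Function('p')(-301), -1)) = Mul(22054, Pow(Rational(77, 195), -1)) = Mul(22054, Rational(195, 77)) = Rational(4300530, 77)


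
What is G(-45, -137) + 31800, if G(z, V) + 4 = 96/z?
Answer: 476908/15 ≈ 31794.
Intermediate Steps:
G(z, V) = -4 + 96/z
G(-45, -137) + 31800 = (-4 + 96/(-45)) + 31800 = (-4 + 96*(-1/45)) + 31800 = (-4 - 32/15) + 31800 = -92/15 + 31800 = 476908/15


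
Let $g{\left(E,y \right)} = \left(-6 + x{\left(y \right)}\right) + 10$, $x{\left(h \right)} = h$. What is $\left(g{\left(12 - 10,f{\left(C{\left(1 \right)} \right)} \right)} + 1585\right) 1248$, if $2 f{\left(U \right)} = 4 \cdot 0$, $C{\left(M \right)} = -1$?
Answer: $1983072$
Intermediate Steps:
$f{\left(U \right)} = 0$ ($f{\left(U \right)} = \frac{4 \cdot 0}{2} = \frac{1}{2} \cdot 0 = 0$)
$g{\left(E,y \right)} = 4 + y$ ($g{\left(E,y \right)} = \left(-6 + y\right) + 10 = 4 + y$)
$\left(g{\left(12 - 10,f{\left(C{\left(1 \right)} \right)} \right)} + 1585\right) 1248 = \left(\left(4 + 0\right) + 1585\right) 1248 = \left(4 + 1585\right) 1248 = 1589 \cdot 1248 = 1983072$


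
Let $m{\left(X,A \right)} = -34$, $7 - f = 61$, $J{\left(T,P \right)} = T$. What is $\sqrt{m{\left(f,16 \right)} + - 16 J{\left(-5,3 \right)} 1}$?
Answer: $\sqrt{46} \approx 6.7823$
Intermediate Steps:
$f = -54$ ($f = 7 - 61 = -54$)
$\sqrt{m{\left(f,16 \right)} + - 16 J{\left(-5,3 \right)} 1} = \sqrt{-34 + \left(-16\right) \left(-5\right) 1} = \sqrt{-34 + 80 \cdot 1} = \sqrt{-34 + 80} = \sqrt{46}$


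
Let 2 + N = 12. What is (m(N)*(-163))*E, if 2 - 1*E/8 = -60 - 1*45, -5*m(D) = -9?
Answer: -1255752/5 ≈ -2.5115e+5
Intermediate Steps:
N = 10 (N = -2 + 12 = 10)
m(D) = 9/5 (m(D) = -1/5*(-9) = 9/5)
E = 856 (E = 16 - 8*(-60 - 1*45) = 16 - 8*(-60 - 45) = 16 - 8*(-105) = 16 + 840 = 856)
(m(N)*(-163))*E = ((9/5)*(-163))*856 = -1467/5*856 = -1255752/5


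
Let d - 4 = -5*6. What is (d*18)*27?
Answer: -12636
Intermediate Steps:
d = -26 (d = 4 - 5*6 = 4 - 30 = -26)
(d*18)*27 = -26*18*27 = -468*27 = -12636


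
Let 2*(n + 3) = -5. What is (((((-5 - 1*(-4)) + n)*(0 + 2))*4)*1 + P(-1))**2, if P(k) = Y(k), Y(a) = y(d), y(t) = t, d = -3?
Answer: 3025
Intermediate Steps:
Y(a) = -3
P(k) = -3
n = -11/2 (n = -3 + (1/2)*(-5) = -3 - 5/2 = -11/2 ≈ -5.5000)
(((((-5 - 1*(-4)) + n)*(0 + 2))*4)*1 + P(-1))**2 = (((((-5 - 1*(-4)) - 11/2)*(0 + 2))*4)*1 - 3)**2 = (((((-5 + 4) - 11/2)*2)*4)*1 - 3)**2 = ((((-1 - 11/2)*2)*4)*1 - 3)**2 = ((-13/2*2*4)*1 - 3)**2 = (-13*4*1 - 3)**2 = (-52*1 - 3)**2 = (-52 - 3)**2 = (-55)**2 = 3025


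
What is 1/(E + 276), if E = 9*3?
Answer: 1/303 ≈ 0.0033003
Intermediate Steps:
E = 27
1/(E + 276) = 1/(27 + 276) = 1/303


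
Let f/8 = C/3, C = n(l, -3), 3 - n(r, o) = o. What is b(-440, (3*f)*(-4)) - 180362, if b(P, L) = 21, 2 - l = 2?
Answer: -180341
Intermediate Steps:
l = 0 (l = 2 - 1*2 = 2 - 2 = 0)
n(r, o) = 3 - o
C = 6 (C = 3 - 1*(-3) = 3 + 3 = 6)
f = 16 (f = 8*(6/3) = 8*(6*(⅓)) = 8*2 = 16)
b(-440, (3*f)*(-4)) - 180362 = 21 - 180362 = -180341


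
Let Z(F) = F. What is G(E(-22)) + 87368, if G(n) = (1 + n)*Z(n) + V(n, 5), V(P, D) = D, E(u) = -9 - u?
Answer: 87555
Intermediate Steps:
G(n) = 5 + n*(1 + n) (G(n) = (1 + n)*n + 5 = n*(1 + n) + 5 = 5 + n*(1 + n))
G(E(-22)) + 87368 = (5 + (-9 - 1*(-22)) + (-9 - 1*(-22))**2) + 87368 = (5 + (-9 + 22) + (-9 + 22)**2) + 87368 = (5 + 13 + 13**2) + 87368 = (5 + 13 + 169) + 87368 = 187 + 87368 = 87555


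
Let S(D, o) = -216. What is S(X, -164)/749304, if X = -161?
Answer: -1/3469 ≈ -0.00028827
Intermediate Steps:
S(X, -164)/749304 = -216/749304 = -216*1/749304 = -1/3469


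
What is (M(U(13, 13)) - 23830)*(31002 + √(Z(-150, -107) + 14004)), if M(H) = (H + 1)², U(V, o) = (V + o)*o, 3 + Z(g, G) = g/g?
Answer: 2824003182 + 91091*√14002 ≈ 2.8348e+9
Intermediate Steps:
Z(g, G) = -2 (Z(g, G) = -3 + g/g = -3 + 1 = -2)
U(V, o) = o*(V + o)
M(H) = (1 + H)²
(M(U(13, 13)) - 23830)*(31002 + √(Z(-150, -107) + 14004)) = ((1 + 13*(13 + 13))² - 23830)*(31002 + √(-2 + 14004)) = ((1 + 13*26)² - 23830)*(31002 + √14002) = ((1 + 338)² - 23830)*(31002 + √14002) = (339² - 23830)*(31002 + √14002) = (114921 - 23830)*(31002 + √14002) = 91091*(31002 + √14002) = 2824003182 + 91091*√14002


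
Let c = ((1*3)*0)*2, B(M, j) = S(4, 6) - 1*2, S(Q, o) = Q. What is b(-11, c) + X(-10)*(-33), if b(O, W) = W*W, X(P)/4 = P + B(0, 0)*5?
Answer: 0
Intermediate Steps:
B(M, j) = 2 (B(M, j) = 4 - 1*2 = 4 - 2 = 2)
c = 0 (c = (3*0)*2 = 0*2 = 0)
X(P) = 40 + 4*P (X(P) = 4*(P + 2*5) = 4*(P + 10) = 4*(10 + P) = 40 + 4*P)
b(O, W) = W²
b(-11, c) + X(-10)*(-33) = 0² + (40 + 4*(-10))*(-33) = 0 + (40 - 40)*(-33) = 0 + 0*(-33) = 0 + 0 = 0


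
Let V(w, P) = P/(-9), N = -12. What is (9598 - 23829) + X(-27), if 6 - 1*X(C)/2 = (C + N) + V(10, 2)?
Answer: -127265/9 ≈ -14141.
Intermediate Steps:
V(w, P) = -P/9 (V(w, P) = P*(-⅑) = -P/9)
X(C) = 328/9 - 2*C (X(C) = 12 - 2*((C - 12) - ⅑*2) = 12 - 2*((-12 + C) - 2/9) = 12 - 2*(-110/9 + C) = 12 + (220/9 - 2*C) = 328/9 - 2*C)
(9598 - 23829) + X(-27) = (9598 - 23829) + (328/9 - 2*(-27)) = -14231 + (328/9 + 54) = -14231 + 814/9 = -127265/9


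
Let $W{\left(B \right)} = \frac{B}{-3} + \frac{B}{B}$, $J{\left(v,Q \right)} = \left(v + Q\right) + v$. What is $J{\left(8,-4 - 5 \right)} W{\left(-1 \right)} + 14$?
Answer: $\frac{70}{3} \approx 23.333$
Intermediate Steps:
$J{\left(v,Q \right)} = Q + 2 v$ ($J{\left(v,Q \right)} = \left(Q + v\right) + v = Q + 2 v$)
$W{\left(B \right)} = 1 - \frac{B}{3}$ ($W{\left(B \right)} = B \left(- \frac{1}{3}\right) + 1 = - \frac{B}{3} + 1 = 1 - \frac{B}{3}$)
$J{\left(8,-4 - 5 \right)} W{\left(-1 \right)} + 14 = \left(\left(-4 - 5\right) + 2 \cdot 8\right) \left(1 - - \frac{1}{3}\right) + 14 = \left(\left(-4 - 5\right) + 16\right) \left(1 + \frac{1}{3}\right) + 14 = \left(-9 + 16\right) \frac{4}{3} + 14 = 7 \cdot \frac{4}{3} + 14 = \frac{28}{3} + 14 = \frac{70}{3}$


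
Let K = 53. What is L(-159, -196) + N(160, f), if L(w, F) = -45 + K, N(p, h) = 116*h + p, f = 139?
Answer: 16292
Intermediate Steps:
N(p, h) = p + 116*h
L(w, F) = 8 (L(w, F) = -45 + 53 = 8)
L(-159, -196) + N(160, f) = 8 + (160 + 116*139) = 8 + (160 + 16124) = 8 + 16284 = 16292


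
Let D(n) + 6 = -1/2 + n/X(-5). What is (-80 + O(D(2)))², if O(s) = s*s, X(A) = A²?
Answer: 9401047681/6250000 ≈ 1504.2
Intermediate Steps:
D(n) = -13/2 + n/25 (D(n) = -6 + (-1/2 + n/((-5)²)) = -6 + (-1*½ + n/25) = -6 + (-½ + n*(1/25)) = -6 + (-½ + n/25) = -13/2 + n/25)
O(s) = s²
(-80 + O(D(2)))² = (-80 + (-13/2 + (1/25)*2)²)² = (-80 + (-13/2 + 2/25)²)² = (-80 + (-321/50)²)² = (-80 + 103041/2500)² = (-96959/2500)² = 9401047681/6250000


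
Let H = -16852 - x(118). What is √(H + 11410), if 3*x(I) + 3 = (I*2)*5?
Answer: I*√52509/3 ≈ 76.383*I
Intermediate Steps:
x(I) = -1 + 10*I/3 (x(I) = -1 + ((I*2)*5)/3 = -1 + ((2*I)*5)/3 = -1 + (10*I)/3 = -1 + 10*I/3)
H = -51733/3 (H = -16852 - (-1 + (10/3)*118) = -16852 - (-1 + 1180/3) = -16852 - 1*1177/3 = -16852 - 1177/3 = -51733/3 ≈ -17244.)
√(H + 11410) = √(-51733/3 + 11410) = √(-17503/3) = I*√52509/3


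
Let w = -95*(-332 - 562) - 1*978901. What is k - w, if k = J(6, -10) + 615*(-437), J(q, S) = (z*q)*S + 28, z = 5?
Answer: 624944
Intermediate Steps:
J(q, S) = 28 + 5*S*q (J(q, S) = (5*q)*S + 28 = 5*S*q + 28 = 28 + 5*S*q)
w = -893971 (w = -95*(-894) - 978901 = 84930 - 978901 = -893971)
k = -269027 (k = (28 + 5*(-10)*6) + 615*(-437) = (28 - 300) - 268755 = -272 - 268755 = -269027)
k - w = -269027 - 1*(-893971) = -269027 + 893971 = 624944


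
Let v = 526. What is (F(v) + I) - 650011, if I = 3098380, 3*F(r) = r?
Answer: 7345633/3 ≈ 2.4485e+6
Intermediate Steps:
F(r) = r/3
(F(v) + I) - 650011 = ((⅓)*526 + 3098380) - 650011 = (526/3 + 3098380) - 650011 = 9295666/3 - 650011 = 7345633/3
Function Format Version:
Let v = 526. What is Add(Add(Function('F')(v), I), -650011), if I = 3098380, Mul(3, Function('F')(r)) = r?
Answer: Rational(7345633, 3) ≈ 2.4485e+6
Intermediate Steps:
Function('F')(r) = Mul(Rational(1, 3), r)
Add(Add(Function('F')(v), I), -650011) = Add(Add(Mul(Rational(1, 3), 526), 3098380), -650011) = Add(Add(Rational(526, 3), 3098380), -650011) = Add(Rational(9295666, 3), -650011) = Rational(7345633, 3)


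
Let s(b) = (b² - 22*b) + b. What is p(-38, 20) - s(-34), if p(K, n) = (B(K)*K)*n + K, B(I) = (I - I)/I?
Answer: -1908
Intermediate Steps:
B(I) = 0 (B(I) = 0/I = 0)
s(b) = b² - 21*b
p(K, n) = K (p(K, n) = (0*K)*n + K = 0*n + K = 0 + K = K)
p(-38, 20) - s(-34) = -38 - (-34)*(-21 - 34) = -38 - (-34)*(-55) = -38 - 1*1870 = -38 - 1870 = -1908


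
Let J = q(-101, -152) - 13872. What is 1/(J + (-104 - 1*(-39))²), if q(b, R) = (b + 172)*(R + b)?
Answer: -1/27610 ≈ -3.6219e-5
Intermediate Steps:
q(b, R) = (172 + b)*(R + b)
J = -31835 (J = ((-101)² + 172*(-152) + 172*(-101) - 152*(-101)) - 13872 = (10201 - 26144 - 17372 + 15352) - 13872 = -17963 - 13872 = -31835)
1/(J + (-104 - 1*(-39))²) = 1/(-31835 + (-104 - 1*(-39))²) = 1/(-31835 + (-104 + 39)²) = 1/(-31835 + (-65)²) = 1/(-31835 + 4225) = 1/(-27610) = -1/27610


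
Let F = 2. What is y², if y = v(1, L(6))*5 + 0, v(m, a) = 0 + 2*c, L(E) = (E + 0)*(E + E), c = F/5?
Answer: 16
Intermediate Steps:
c = ⅖ (c = 2/5 = 2*(⅕) = ⅖ ≈ 0.40000)
L(E) = 2*E² (L(E) = E*(2*E) = 2*E²)
v(m, a) = ⅘ (v(m, a) = 0 + 2*(⅖) = 0 + ⅘ = ⅘)
y = 4 (y = (⅘)*5 + 0 = 4 + 0 = 4)
y² = 4² = 16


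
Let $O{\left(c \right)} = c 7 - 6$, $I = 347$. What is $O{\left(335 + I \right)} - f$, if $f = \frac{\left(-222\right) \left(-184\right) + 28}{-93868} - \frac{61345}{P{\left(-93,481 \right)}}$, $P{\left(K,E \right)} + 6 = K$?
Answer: $\frac{9638603510}{2323233} \approx 4148.8$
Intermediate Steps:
$P{\left(K,E \right)} = -6 + K$
$O{\left(c \right)} = -6 + 7 c$ ($O{\left(c \right)} = 7 c - 6 = -6 + 7 c$)
$f = \frac{1438571434}{2323233}$ ($f = \frac{\left(-222\right) \left(-184\right) + 28}{-93868} - \frac{61345}{-6 - 93} = \left(40848 + 28\right) \left(- \frac{1}{93868}\right) - \frac{61345}{-99} = 40876 \left(- \frac{1}{93868}\right) - - \frac{61345}{99} = - \frac{10219}{23467} + \frac{61345}{99} = \frac{1438571434}{2323233} \approx 619.21$)
$O{\left(335 + I \right)} - f = \left(-6 + 7 \left(335 + 347\right)\right) - \frac{1438571434}{2323233} = \left(-6 + 7 \cdot 682\right) - \frac{1438571434}{2323233} = \left(-6 + 4774\right) - \frac{1438571434}{2323233} = 4768 - \frac{1438571434}{2323233} = \frac{9638603510}{2323233}$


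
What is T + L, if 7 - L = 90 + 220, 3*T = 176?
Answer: -733/3 ≈ -244.33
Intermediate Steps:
T = 176/3 (T = (⅓)*176 = 176/3 ≈ 58.667)
L = -303 (L = 7 - (90 + 220) = 7 - 1*310 = 7 - 310 = -303)
T + L = 176/3 - 303 = -733/3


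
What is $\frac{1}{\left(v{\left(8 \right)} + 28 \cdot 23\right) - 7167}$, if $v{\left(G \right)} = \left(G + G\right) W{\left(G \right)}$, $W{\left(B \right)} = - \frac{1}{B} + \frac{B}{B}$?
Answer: $- \frac{1}{6509} \approx -0.00015363$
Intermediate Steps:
$W{\left(B \right)} = 1 - \frac{1}{B}$ ($W{\left(B \right)} = - \frac{1}{B} + 1 = 1 - \frac{1}{B}$)
$v{\left(G \right)} = -2 + 2 G$ ($v{\left(G \right)} = \left(G + G\right) \frac{-1 + G}{G} = 2 G \frac{-1 + G}{G} = -2 + 2 G$)
$\frac{1}{\left(v{\left(8 \right)} + 28 \cdot 23\right) - 7167} = \frac{1}{\left(\left(-2 + 2 \cdot 8\right) + 28 \cdot 23\right) - 7167} = \frac{1}{\left(\left(-2 + 16\right) + 644\right) - 7167} = \frac{1}{\left(14 + 644\right) - 7167} = \frac{1}{658 - 7167} = \frac{1}{-6509} = - \frac{1}{6509}$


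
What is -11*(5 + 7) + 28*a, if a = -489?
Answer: -13824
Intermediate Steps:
-11*(5 + 7) + 28*a = -11*(5 + 7) + 28*(-489) = -11*12 - 13692 = -132 - 13692 = -13824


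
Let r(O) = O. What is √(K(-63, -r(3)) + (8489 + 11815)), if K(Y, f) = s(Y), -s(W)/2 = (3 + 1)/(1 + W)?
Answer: 2*√4878067/31 ≈ 142.49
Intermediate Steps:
s(W) = -8/(1 + W) (s(W) = -2*(3 + 1)/(1 + W) = -8/(1 + W))
K(Y, f) = -8/(1 + Y)
√(K(-63, -r(3)) + (8489 + 11815)) = √(-8/(1 - 63) + (8489 + 11815)) = √(-8/(-62) + 20304) = √(-8*(-1/62) + 20304) = √(4/31 + 20304) = √(629428/31) = 2*√4878067/31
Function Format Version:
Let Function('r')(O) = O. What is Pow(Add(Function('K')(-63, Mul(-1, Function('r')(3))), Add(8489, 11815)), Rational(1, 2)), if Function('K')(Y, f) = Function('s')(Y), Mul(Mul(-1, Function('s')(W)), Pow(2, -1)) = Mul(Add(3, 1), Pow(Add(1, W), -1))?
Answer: Mul(Rational(2, 31), Pow(4878067, Rational(1, 2))) ≈ 142.49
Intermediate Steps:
Function('s')(W) = Mul(-8, Pow(Add(1, W), -1)) (Function('s')(W) = Mul(-2, Mul(Add(3, 1), Pow(Add(1, W), -1))) = Mul(-2, Mul(4, Pow(Add(1, W), -1))) = Mul(-8, Pow(Add(1, W), -1)))
Function('K')(Y, f) = Mul(-8, Pow(Add(1, Y), -1))
Pow(Add(Function('K')(-63, Mul(-1, Function('r')(3))), Add(8489, 11815)), Rational(1, 2)) = Pow(Add(Mul(-8, Pow(Add(1, -63), -1)), Add(8489, 11815)), Rational(1, 2)) = Pow(Add(Mul(-8, Pow(-62, -1)), 20304), Rational(1, 2)) = Pow(Add(Mul(-8, Rational(-1, 62)), 20304), Rational(1, 2)) = Pow(Add(Rational(4, 31), 20304), Rational(1, 2)) = Pow(Rational(629428, 31), Rational(1, 2)) = Mul(Rational(2, 31), Pow(4878067, Rational(1, 2)))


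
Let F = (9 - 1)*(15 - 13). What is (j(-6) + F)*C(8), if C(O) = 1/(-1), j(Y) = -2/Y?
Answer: -49/3 ≈ -16.333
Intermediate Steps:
C(O) = -1
F = 16 (F = 8*2 = 16)
(j(-6) + F)*C(8) = (-2/(-6) + 16)*(-1) = (-2*(-⅙) + 16)*(-1) = (⅓ + 16)*(-1) = (49/3)*(-1) = -49/3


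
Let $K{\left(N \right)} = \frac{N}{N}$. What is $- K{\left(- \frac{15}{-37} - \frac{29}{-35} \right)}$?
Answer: $-1$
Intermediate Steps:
$K{\left(N \right)} = 1$
$- K{\left(- \frac{15}{-37} - \frac{29}{-35} \right)} = \left(-1\right) 1 = -1$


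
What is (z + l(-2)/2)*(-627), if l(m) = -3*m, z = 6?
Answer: -5643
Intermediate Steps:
(z + l(-2)/2)*(-627) = (6 + (-3*(-2))/2)*(-627) = (6 + (½)*6)*(-627) = (6 + 3)*(-627) = 9*(-627) = -5643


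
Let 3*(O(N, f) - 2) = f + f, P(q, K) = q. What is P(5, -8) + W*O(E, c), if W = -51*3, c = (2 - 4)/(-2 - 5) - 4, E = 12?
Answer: 545/7 ≈ 77.857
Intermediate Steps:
c = -26/7 (c = -2/(-7) - 4 = -2*(-1/7) - 4 = 2/7 - 4 = -26/7 ≈ -3.7143)
O(N, f) = 2 + 2*f/3 (O(N, f) = 2 + (f + f)/3 = 2 + (2*f)/3 = 2 + 2*f/3)
W = -153
P(5, -8) + W*O(E, c) = 5 - 153*(2 + (2/3)*(-26/7)) = 5 - 153*(2 - 52/21) = 5 - 153*(-10/21) = 5 + 510/7 = 545/7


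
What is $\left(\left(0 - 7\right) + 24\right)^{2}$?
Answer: $289$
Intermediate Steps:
$\left(\left(0 - 7\right) + 24\right)^{2} = \left(-7 + 24\right)^{2} = 17^{2} = 289$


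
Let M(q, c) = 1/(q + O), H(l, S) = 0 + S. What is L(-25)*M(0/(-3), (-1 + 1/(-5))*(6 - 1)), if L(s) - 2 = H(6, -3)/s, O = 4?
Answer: 53/100 ≈ 0.53000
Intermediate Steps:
H(l, S) = S
L(s) = 2 - 3/s
M(q, c) = 1/(4 + q) (M(q, c) = 1/(q + 4) = 1/(4 + q))
L(-25)*M(0/(-3), (-1 + 1/(-5))*(6 - 1)) = (2 - 3/(-25))/(4 + 0/(-3)) = (2 - 3*(-1/25))/(4 + 0*(-⅓)) = (2 + 3/25)/(4 + 0) = (53/25)/4 = (53/25)*(¼) = 53/100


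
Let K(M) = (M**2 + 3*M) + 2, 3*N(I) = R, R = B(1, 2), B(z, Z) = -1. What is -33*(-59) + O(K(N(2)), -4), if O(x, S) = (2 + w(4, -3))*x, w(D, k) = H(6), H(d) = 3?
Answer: 17573/9 ≈ 1952.6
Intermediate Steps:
R = -1
w(D, k) = 3
N(I) = -1/3 (N(I) = (1/3)*(-1) = -1/3)
K(M) = 2 + M**2 + 3*M
O(x, S) = 5*x (O(x, S) = (2 + 3)*x = 5*x)
-33*(-59) + O(K(N(2)), -4) = -33*(-59) + 5*(2 + (-1/3)**2 + 3*(-1/3)) = 1947 + 5*(2 + 1/9 - 1) = 1947 + 5*(10/9) = 1947 + 50/9 = 17573/9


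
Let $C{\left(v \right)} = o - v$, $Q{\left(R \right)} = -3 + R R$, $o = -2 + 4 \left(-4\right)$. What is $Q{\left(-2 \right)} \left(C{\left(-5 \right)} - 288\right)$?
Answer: $-301$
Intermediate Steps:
$o = -18$ ($o = -2 - 16 = -18$)
$Q{\left(R \right)} = -3 + R^{2}$
$C{\left(v \right)} = -18 - v$
$Q{\left(-2 \right)} \left(C{\left(-5 \right)} - 288\right) = \left(-3 + \left(-2\right)^{2}\right) \left(\left(-18 - -5\right) - 288\right) = \left(-3 + 4\right) \left(\left(-18 + 5\right) - 288\right) = 1 \left(-13 - 288\right) = 1 \left(-301\right) = -301$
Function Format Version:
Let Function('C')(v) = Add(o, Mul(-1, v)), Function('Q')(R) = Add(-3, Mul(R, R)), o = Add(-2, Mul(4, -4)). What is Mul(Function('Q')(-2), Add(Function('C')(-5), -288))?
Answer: -301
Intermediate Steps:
o = -18 (o = Add(-2, -16) = -18)
Function('Q')(R) = Add(-3, Pow(R, 2))
Function('C')(v) = Add(-18, Mul(-1, v))
Mul(Function('Q')(-2), Add(Function('C')(-5), -288)) = Mul(Add(-3, Pow(-2, 2)), Add(Add(-18, Mul(-1, -5)), -288)) = Mul(Add(-3, 4), Add(Add(-18, 5), -288)) = Mul(1, Add(-13, -288)) = Mul(1, -301) = -301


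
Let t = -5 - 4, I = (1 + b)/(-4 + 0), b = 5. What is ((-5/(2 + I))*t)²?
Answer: 8100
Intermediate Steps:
I = -3/2 (I = (1 + 5)/(-4 + 0) = 6/(-4) = 6*(-¼) = -3/2 ≈ -1.5000)
t = -9
((-5/(2 + I))*t)² = ((-5/(2 - 3/2))*(-9))² = ((-5/(½))*(-9))² = ((2*(-5))*(-9))² = (-10*(-9))² = 90² = 8100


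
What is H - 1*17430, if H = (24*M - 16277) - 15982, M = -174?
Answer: -53865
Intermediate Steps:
H = -36435 (H = (24*(-174) - 16277) - 15982 = (-4176 - 16277) - 15982 = -20453 - 15982 = -36435)
H - 1*17430 = -36435 - 1*17430 = -36435 - 17430 = -53865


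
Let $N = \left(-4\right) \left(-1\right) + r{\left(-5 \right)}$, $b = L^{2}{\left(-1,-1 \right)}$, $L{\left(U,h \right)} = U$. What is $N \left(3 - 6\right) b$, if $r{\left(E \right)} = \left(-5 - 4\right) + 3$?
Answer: $6$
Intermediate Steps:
$r{\left(E \right)} = -6$ ($r{\left(E \right)} = -9 + 3 = -6$)
$b = 1$ ($b = \left(-1\right)^{2} = 1$)
$N = -2$ ($N = \left(-4\right) \left(-1\right) - 6 = 4 - 6 = -2$)
$N \left(3 - 6\right) b = - 2 \left(3 - 6\right) 1 = \left(-2\right) \left(-3\right) 1 = 6 \cdot 1 = 6$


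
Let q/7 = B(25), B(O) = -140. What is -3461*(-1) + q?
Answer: 2481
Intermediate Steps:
q = -980 (q = 7*(-140) = -980)
-3461*(-1) + q = -3461*(-1) - 980 = 3461 - 980 = 2481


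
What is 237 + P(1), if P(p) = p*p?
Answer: 238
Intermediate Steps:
P(p) = p²
237 + P(1) = 237 + 1² = 237 + 1 = 238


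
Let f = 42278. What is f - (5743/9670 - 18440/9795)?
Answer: 800918973763/18943530 ≈ 42279.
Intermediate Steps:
f - (5743/9670 - 18440/9795) = 42278 - (5743/9670 - 18440/9795) = 42278 - (5743*(1/9670) - 18440*1/9795) = 42278 - (5743/9670 - 3688/1959) = 42278 - 1*(-24412423/18943530) = 42278 + 24412423/18943530 = 800918973763/18943530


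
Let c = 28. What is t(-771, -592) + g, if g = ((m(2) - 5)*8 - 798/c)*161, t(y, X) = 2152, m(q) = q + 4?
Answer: -2297/2 ≈ -1148.5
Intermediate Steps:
m(q) = 4 + q
g = -6601/2 (g = (((4 + 2) - 5)*8 - 798/28)*161 = ((6 - 5)*8 - 798*1/28)*161 = (1*8 - 57/2)*161 = (8 - 57/2)*161 = -41/2*161 = -6601/2 ≈ -3300.5)
t(-771, -592) + g = 2152 - 6601/2 = -2297/2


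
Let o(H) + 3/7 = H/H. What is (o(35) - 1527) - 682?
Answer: -15459/7 ≈ -2208.4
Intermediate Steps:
o(H) = 4/7 (o(H) = -3/7 + H/H = -3/7 + 1 = 4/7)
(o(35) - 1527) - 682 = (4/7 - 1527) - 682 = -10685/7 - 682 = -15459/7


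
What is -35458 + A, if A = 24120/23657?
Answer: -838805786/23657 ≈ -35457.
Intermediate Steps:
A = 24120/23657 (A = 24120*(1/23657) = 24120/23657 ≈ 1.0196)
-35458 + A = -35458 + 24120/23657 = -838805786/23657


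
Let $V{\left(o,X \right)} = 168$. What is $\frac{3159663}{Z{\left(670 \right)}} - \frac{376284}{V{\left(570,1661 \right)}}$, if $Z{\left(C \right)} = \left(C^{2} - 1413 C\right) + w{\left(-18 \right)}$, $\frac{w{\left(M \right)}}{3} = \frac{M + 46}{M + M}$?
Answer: $- \frac{46962409855}{20908118} \approx -2246.1$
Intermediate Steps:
$w{\left(M \right)} = \frac{3 \left(46 + M\right)}{2 M}$ ($w{\left(M \right)} = 3 \frac{M + 46}{M + M} = 3 \frac{46 + M}{2 M} = \frac{3 \left(46 + M\right)}{2 M}$)
$Z{\left(C \right)} = - \frac{7}{3} + C^{2} - 1413 C$ ($Z{\left(C \right)} = \left(C^{2} - 1413 C\right) + \left(\frac{3}{2} + \frac{69}{-18}\right) = \left(C^{2} - 1413 C\right) + \left(\frac{3}{2} + 69 \left(- \frac{1}{18}\right)\right) = \left(C^{2} - 1413 C\right) + \left(\frac{3}{2} - \frac{23}{6}\right) = \left(C^{2} - 1413 C\right) - \frac{7}{3} = - \frac{7}{3} + C^{2} - 1413 C$)
$\frac{3159663}{Z{\left(670 \right)}} - \frac{376284}{V{\left(570,1661 \right)}} = \frac{3159663}{- \frac{7}{3} + 670^{2} - 946710} - \frac{376284}{168} = \frac{3159663}{- \frac{7}{3} + 448900 - 946710} - \frac{31357}{14} = \frac{3159663}{- \frac{1493437}{3}} - \frac{31357}{14} = 3159663 \left(- \frac{3}{1493437}\right) - \frac{31357}{14} = - \frac{9478989}{1493437} - \frac{31357}{14} = - \frac{46962409855}{20908118}$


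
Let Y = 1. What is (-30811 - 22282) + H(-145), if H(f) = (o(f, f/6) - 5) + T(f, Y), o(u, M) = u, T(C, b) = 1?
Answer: -53242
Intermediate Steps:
H(f) = -4 + f (H(f) = (f - 5) + 1 = (-5 + f) + 1 = -4 + f)
(-30811 - 22282) + H(-145) = (-30811 - 22282) + (-4 - 145) = -53093 - 149 = -53242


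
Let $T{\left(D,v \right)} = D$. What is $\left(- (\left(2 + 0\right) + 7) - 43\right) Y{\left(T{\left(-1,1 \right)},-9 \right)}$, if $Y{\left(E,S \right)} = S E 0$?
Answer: $0$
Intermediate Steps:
$Y{\left(E,S \right)} = 0$ ($Y{\left(E,S \right)} = E S 0 = 0$)
$\left(- (\left(2 + 0\right) + 7) - 43\right) Y{\left(T{\left(-1,1 \right)},-9 \right)} = \left(- (\left(2 + 0\right) + 7) - 43\right) 0 = \left(- (2 + 7) - 43\right) 0 = \left(\left(-1\right) 9 - 43\right) 0 = \left(-9 - 43\right) 0 = \left(-52\right) 0 = 0$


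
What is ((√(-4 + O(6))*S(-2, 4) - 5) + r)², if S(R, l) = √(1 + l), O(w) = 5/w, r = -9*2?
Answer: (138 - I*√570)²/36 ≈ 513.17 - 183.04*I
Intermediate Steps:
r = -18
((√(-4 + O(6))*S(-2, 4) - 5) + r)² = ((√(-4 + 5/6)*√(1 + 4) - 5) - 18)² = ((√(-4 + 5*(⅙))*√5 - 5) - 18)² = ((√(-4 + ⅚)*√5 - 5) - 18)² = ((√(-19/6)*√5 - 5) - 18)² = (((I*√114/6)*√5 - 5) - 18)² = ((I*√570/6 - 5) - 18)² = ((-5 + I*√570/6) - 18)² = (-23 + I*√570/6)²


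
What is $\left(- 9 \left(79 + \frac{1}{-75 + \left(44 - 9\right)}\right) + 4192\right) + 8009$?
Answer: $\frac{459609}{40} \approx 11490.0$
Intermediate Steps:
$\left(- 9 \left(79 + \frac{1}{-75 + \left(44 - 9\right)}\right) + 4192\right) + 8009 = \left(- 9 \left(79 + \frac{1}{-75 + 35}\right) + 4192\right) + 8009 = \left(- 9 \left(79 + \frac{1}{-40}\right) + 4192\right) + 8009 = \left(- 9 \left(79 - \frac{1}{40}\right) + 4192\right) + 8009 = \left(\left(-9\right) \frac{3159}{40} + 4192\right) + 8009 = \left(- \frac{28431}{40} + 4192\right) + 8009 = \frac{139249}{40} + 8009 = \frac{459609}{40}$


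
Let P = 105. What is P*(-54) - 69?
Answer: -5739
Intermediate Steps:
P*(-54) - 69 = 105*(-54) - 69 = -5670 - 69 = -5739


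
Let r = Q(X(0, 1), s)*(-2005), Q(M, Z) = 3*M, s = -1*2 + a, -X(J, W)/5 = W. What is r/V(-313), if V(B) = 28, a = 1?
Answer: 30075/28 ≈ 1074.1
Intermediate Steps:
X(J, W) = -5*W
s = -1 (s = -1*2 + 1 = -2 + 1 = -1)
r = 30075 (r = (3*(-5*1))*(-2005) = (3*(-5))*(-2005) = -15*(-2005) = 30075)
r/V(-313) = 30075/28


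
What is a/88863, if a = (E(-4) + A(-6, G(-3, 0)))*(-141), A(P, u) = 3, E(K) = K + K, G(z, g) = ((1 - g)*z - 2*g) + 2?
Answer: 235/29621 ≈ 0.0079336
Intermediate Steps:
G(z, g) = 2 - 2*g + z*(1 - g) (G(z, g) = (z*(1 - g) - 2*g) + 2 = (-2*g + z*(1 - g)) + 2 = 2 - 2*g + z*(1 - g))
E(K) = 2*K
a = 705 (a = (2*(-4) + 3)*(-141) = (-8 + 3)*(-141) = -5*(-141) = 705)
a/88863 = 705/88863 = 705*(1/88863) = 235/29621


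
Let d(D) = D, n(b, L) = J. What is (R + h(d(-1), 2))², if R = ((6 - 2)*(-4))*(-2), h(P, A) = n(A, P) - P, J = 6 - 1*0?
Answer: 1521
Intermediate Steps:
J = 6 (J = 6 + 0 = 6)
n(b, L) = 6
h(P, A) = 6 - P
R = 32 (R = (4*(-4))*(-2) = -16*(-2) = 32)
(R + h(d(-1), 2))² = (32 + (6 - 1*(-1)))² = (32 + (6 + 1))² = (32 + 7)² = 39² = 1521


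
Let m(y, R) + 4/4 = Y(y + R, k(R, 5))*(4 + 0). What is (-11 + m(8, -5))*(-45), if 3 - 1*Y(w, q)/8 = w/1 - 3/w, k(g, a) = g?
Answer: -900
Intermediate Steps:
Y(w, q) = 24 - 8*w + 24/w (Y(w, q) = 24 - 8*(w/1 - 3/w) = 24 - 8*(w*1 - 3/w) = 24 - 8*(w - 3/w) = 24 + (-8*w + 24/w) = 24 - 8*w + 24/w)
m(y, R) = 95 - 32*R - 32*y + 96/(R + y) (m(y, R) = -1 + (24 - 8*(y + R) + 24/(y + R))*(4 + 0) = -1 + (24 - 8*(R + y) + 24/(R + y))*4 = -1 + (24 + (-8*R - 8*y) + 24/(R + y))*4 = -1 + (24 - 8*R - 8*y + 24/(R + y))*4 = -1 + (96 - 32*R - 32*y + 96/(R + y)) = 95 - 32*R - 32*y + 96/(R + y))
(-11 + m(8, -5))*(-45) = (-11 + (96 - 1*(-5) - 1*8 + 32*(-5 + 8)*(3 - 1*(-5) - 1*8))/(-5 + 8))*(-45) = (-11 + (96 + 5 - 8 + 32*3*(3 + 5 - 8))/3)*(-45) = (-11 + (96 + 5 - 8 + 32*3*0)/3)*(-45) = (-11 + (96 + 5 - 8 + 0)/3)*(-45) = (-11 + (⅓)*93)*(-45) = (-11 + 31)*(-45) = 20*(-45) = -900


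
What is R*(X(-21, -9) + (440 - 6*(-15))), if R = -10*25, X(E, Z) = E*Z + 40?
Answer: -189750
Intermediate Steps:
X(E, Z) = 40 + E*Z
R = -250
R*(X(-21, -9) + (440 - 6*(-15))) = -250*((40 - 21*(-9)) + (440 - 6*(-15))) = -250*((40 + 189) + (440 - 1*(-90))) = -250*(229 + (440 + 90)) = -250*(229 + 530) = -250*759 = -189750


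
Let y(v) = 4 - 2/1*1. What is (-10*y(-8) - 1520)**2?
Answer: 2371600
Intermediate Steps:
y(v) = 2 (y(v) = 4 - 2*1*1 = 4 - 2*1 = 4 - 2 = 2)
(-10*y(-8) - 1520)**2 = (-10*2 - 1520)**2 = (-20 - 1520)**2 = (-1540)**2 = 2371600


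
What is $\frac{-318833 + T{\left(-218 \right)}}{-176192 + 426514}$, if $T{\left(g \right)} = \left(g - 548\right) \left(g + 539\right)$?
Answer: $- \frac{564719}{250322} \approx -2.256$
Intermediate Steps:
$T{\left(g \right)} = \left(-548 + g\right) \left(539 + g\right)$
$\frac{-318833 + T{\left(-218 \right)}}{-176192 + 426514} = \frac{-318833 - \left(293410 - 47524\right)}{-176192 + 426514} = \frac{-318833 + \left(-295372 + 47524 + 1962\right)}{250322} = \left(-318833 - 245886\right) \frac{1}{250322} = \left(-564719\right) \frac{1}{250322} = - \frac{564719}{250322}$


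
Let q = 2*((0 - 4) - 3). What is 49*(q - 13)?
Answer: -1323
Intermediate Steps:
q = -14 (q = 2*(-4 - 3) = 2*(-7) = -14)
49*(q - 13) = 49*(-14 - 13) = 49*(-27) = -1323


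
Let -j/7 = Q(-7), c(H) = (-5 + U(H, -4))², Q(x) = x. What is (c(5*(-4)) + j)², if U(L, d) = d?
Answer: 16900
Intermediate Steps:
c(H) = 81 (c(H) = (-5 - 4)² = (-9)² = 81)
j = 49 (j = -7*(-7) = 49)
(c(5*(-4)) + j)² = (81 + 49)² = 130² = 16900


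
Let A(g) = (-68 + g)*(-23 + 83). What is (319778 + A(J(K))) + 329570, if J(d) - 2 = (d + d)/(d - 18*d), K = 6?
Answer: 10971476/17 ≈ 6.4538e+5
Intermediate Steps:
J(d) = 32/17 (J(d) = 2 + (d + d)/(d - 18*d) = 2 + (2*d)/((-17*d)) = 2 + (2*d)*(-1/(17*d)) = 2 - 2/17 = 32/17)
A(g) = -4080 + 60*g (A(g) = (-68 + g)*60 = -4080 + 60*g)
(319778 + A(J(K))) + 329570 = (319778 + (-4080 + 60*(32/17))) + 329570 = (319778 + (-4080 + 1920/17)) + 329570 = (319778 - 67440/17) + 329570 = 5368786/17 + 329570 = 10971476/17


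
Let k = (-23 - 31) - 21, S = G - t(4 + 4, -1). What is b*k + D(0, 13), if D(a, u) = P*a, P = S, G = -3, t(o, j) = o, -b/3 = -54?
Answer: -12150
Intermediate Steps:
b = 162 (b = -3*(-54) = 162)
S = -11 (S = -3 - (4 + 4) = -3 - 1*8 = -3 - 8 = -11)
P = -11
D(a, u) = -11*a
k = -75 (k = -54 - 21 = -75)
b*k + D(0, 13) = 162*(-75) - 11*0 = -12150 + 0 = -12150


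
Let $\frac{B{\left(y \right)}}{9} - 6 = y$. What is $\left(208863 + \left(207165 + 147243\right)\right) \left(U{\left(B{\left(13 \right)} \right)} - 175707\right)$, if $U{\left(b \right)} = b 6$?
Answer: $-98392741551$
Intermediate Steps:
$B{\left(y \right)} = 54 + 9 y$
$U{\left(b \right)} = 6 b$
$\left(208863 + \left(207165 + 147243\right)\right) \left(U{\left(B{\left(13 \right)} \right)} - 175707\right) = \left(208863 + \left(207165 + 147243\right)\right) \left(6 \left(54 + 9 \cdot 13\right) - 175707\right) = \left(208863 + 354408\right) \left(6 \left(54 + 117\right) - 175707\right) = 563271 \left(6 \cdot 171 - 175707\right) = 563271 \left(1026 - 175707\right) = 563271 \left(-174681\right) = -98392741551$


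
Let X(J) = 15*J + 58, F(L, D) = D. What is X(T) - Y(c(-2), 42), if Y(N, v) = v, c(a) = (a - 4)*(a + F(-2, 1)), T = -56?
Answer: -824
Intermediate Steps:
X(J) = 58 + 15*J
c(a) = (1 + a)*(-4 + a) (c(a) = (a - 4)*(a + 1) = (-4 + a)*(1 + a) = (1 + a)*(-4 + a))
X(T) - Y(c(-2), 42) = (58 + 15*(-56)) - 1*42 = (58 - 840) - 42 = -782 - 42 = -824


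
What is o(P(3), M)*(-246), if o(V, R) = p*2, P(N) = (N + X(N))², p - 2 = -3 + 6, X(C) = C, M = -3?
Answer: -2460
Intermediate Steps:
p = 5 (p = 2 + (-3 + 6) = 2 + 3 = 5)
P(N) = 4*N² (P(N) = (N + N)² = (2*N)² = 4*N²)
o(V, R) = 10 (o(V, R) = 5*2 = 10)
o(P(3), M)*(-246) = 10*(-246) = -2460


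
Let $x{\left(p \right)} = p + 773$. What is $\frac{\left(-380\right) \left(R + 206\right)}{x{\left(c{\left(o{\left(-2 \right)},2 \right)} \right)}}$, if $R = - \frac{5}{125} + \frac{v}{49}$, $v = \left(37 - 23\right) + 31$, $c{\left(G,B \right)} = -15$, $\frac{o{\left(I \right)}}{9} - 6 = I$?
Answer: $- \frac{9630188}{92855} \approx -103.71$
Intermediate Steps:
$o{\left(I \right)} = 54 + 9 I$
$v = 45$ ($v = 14 + 31 = 45$)
$R = \frac{1076}{1225}$ ($R = - \frac{5}{125} + \frac{45}{49} = \left(-5\right) \frac{1}{125} + 45 \cdot \frac{1}{49} = - \frac{1}{25} + \frac{45}{49} = \frac{1076}{1225} \approx 0.87837$)
$x{\left(p \right)} = 773 + p$
$\frac{\left(-380\right) \left(R + 206\right)}{x{\left(c{\left(o{\left(-2 \right)},2 \right)} \right)}} = \frac{\left(-380\right) \left(\frac{1076}{1225} + 206\right)}{773 - 15} = \frac{\left(-380\right) \frac{253426}{1225}}{758} = \left(- \frac{19260376}{245}\right) \frac{1}{758} = - \frac{9630188}{92855}$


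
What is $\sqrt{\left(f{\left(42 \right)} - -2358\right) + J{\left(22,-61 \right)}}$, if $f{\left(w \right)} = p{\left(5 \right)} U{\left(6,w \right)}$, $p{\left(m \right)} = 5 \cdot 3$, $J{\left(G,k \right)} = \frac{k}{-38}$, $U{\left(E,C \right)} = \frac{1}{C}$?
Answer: $\frac{45 \sqrt{20615}}{133} \approx 48.579$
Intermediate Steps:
$J{\left(G,k \right)} = - \frac{k}{38}$ ($J{\left(G,k \right)} = k \left(- \frac{1}{38}\right) = - \frac{k}{38}$)
$p{\left(m \right)} = 15$
$f{\left(w \right)} = \frac{15}{w}$
$\sqrt{\left(f{\left(42 \right)} - -2358\right) + J{\left(22,-61 \right)}} = \sqrt{\left(\frac{15}{42} - -2358\right) - - \frac{61}{38}} = \sqrt{\left(15 \cdot \frac{1}{42} + 2358\right) + \frac{61}{38}} = \sqrt{\left(\frac{5}{14} + 2358\right) + \frac{61}{38}} = \sqrt{\frac{33017}{14} + \frac{61}{38}} = \sqrt{\frac{313875}{133}} = \frac{45 \sqrt{20615}}{133}$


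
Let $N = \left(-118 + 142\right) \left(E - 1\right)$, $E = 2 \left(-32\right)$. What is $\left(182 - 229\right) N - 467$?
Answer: $72853$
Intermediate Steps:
$E = -64$
$N = -1560$ ($N = \left(-118 + 142\right) \left(-64 - 1\right) = 24 \left(-65\right) = -1560$)
$\left(182 - 229\right) N - 467 = \left(182 - 229\right) \left(-1560\right) - 467 = \left(-47\right) \left(-1560\right) - 467 = 73320 - 467 = 72853$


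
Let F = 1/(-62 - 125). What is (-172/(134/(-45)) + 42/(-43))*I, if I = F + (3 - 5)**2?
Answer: 122206212/538747 ≈ 226.83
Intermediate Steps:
F = -1/187 (F = 1/(-187) = -1/187 ≈ -0.0053476)
I = 747/187 (I = -1/187 + (3 - 5)**2 = -1/187 + (-2)**2 = -1/187 + 4 = 747/187 ≈ 3.9947)
(-172/(134/(-45)) + 42/(-43))*I = (-172/(134/(-45)) + 42/(-43))*(747/187) = (-172/(134*(-1/45)) + 42*(-1/43))*(747/187) = (-172/(-134/45) - 42/43)*(747/187) = (-172*(-45/134) - 42/43)*(747/187) = (3870/67 - 42/43)*(747/187) = (163596/2881)*(747/187) = 122206212/538747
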